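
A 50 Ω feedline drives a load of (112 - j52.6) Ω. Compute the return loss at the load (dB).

RL ≈ 6.42 dB

Γ = (62 − j52.6)/(162 − j52.6), |Γ| = 0.477
RL = −20·log₁₀|Γ| = −20·log₁₀(0.477)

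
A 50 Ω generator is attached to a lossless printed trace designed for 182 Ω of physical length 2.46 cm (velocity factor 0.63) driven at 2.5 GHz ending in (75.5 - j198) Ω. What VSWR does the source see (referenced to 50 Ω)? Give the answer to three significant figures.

λ = v/f = 0.63·c / 2.5 GHz = 0.0756 m
βl = 2π·l/λ = 2π × 0.325 = 117°
tan(βl) = -1.95
Z_in = Z_0·(Z_L + jZ_0·tanβl)/(Z_0 + jZ_L·tanβl) = 190 + j356 Ω
Γ_s = (Z_in − Z_s)/(Z_in + Z_s) = (140 + j356)/(240 + j356), |Γ_s| = 0.891
VSWR = (1 + |Γ_s|)/(1 − |Γ_s|)

VSWR ≈ 17.4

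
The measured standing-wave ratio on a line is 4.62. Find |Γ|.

|Γ| ≈ 0.644

|Γ| = (S − 1)/(S + 1) = (4.62 − 1)/(4.62 + 1) = 3.62/5.62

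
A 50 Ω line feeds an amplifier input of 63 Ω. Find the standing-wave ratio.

VSWR ≈ 1.26

For a purely resistive load, VSWR = R_L/Z_0 or Z_0/R_L (whichever > 1) = 63/50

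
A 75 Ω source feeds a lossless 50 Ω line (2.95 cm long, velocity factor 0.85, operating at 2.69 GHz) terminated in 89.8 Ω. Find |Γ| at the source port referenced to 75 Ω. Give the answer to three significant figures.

λ = v/f = 0.85·c / 2.69 GHz = 0.0948 m
βl = 2π·l/λ = 2π × 0.311 = 112°
tan(βl) = -2.47
Z_in = Z_0·(Z_L + jZ_0·tanβl)/(Z_0 + jZ_L·tanβl) = 30.8 + j13.3 Ω
Γ_s = (Z_in − Z_s)/(Z_in + Z_s) = (-44.2 + j13.3)/(106 + j13.3), |Γ_s| = 0.432

|Γ| ≈ 0.432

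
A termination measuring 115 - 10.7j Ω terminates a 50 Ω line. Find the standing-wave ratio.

VSWR ≈ 2.32

Γ = (Z_L − Z_0)/(Z_L + Z_0) = (65 − j10.7)/(165 − j10.7)
|Γ| = 65.9/165 = 0.398
VSWR = (1 + |Γ|)/(1 − |Γ|) = 1.4/0.602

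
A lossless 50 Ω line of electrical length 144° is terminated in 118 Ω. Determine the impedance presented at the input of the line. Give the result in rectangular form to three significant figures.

Z_in ≈ 45.8 + j42.1 Ω

tan(βl) = tan(144°) = -0.727
Z_in = Z_0·(Z_L + jZ_0·tanβl)/(Z_0 + jZ_L·tanβl)
     = 50·(118 − j36.3)/(50 − j85.7)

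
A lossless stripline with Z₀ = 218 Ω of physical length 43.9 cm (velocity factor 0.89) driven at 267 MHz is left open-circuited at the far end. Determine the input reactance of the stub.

λ = v/f = 0.89·c / 267 MHz = 1 m
βl = 2π·l/λ = 2π × 0.439 = 158°
tan(βl) = -0.403
For an open-circuited stub, Z_in = −jZ_0·cot(βl) = −jZ_0/tan(βl)

X_in ≈ 541 Ω (inductive)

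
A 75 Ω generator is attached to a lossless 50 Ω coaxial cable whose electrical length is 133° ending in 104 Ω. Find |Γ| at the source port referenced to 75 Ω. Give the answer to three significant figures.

tan(βl) = -1.07
Z_in = Z_0·(Z_L + jZ_0·tanβl)/(Z_0 + jZ_L·tanβl) = 37.4 + j29.8 Ω
Γ_s = (Z_in − Z_s)/(Z_in + Z_s) = (-37.6 + j29.8)/(112 + j29.8), |Γ_s| = 0.413

|Γ| ≈ 0.413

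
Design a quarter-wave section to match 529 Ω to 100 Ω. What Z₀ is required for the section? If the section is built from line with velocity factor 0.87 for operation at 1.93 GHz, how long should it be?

Z_qwt = √(Z_0·R_L) = √(100 × 529) = √52900
λ = 0.87·c/f = 0.135 m, so l = λ/4 = 0.0338 m

Z_qwt ≈ 230 Ω; length ≈ 3.38 cm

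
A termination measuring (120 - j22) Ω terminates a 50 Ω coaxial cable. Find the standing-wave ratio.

Γ = (Z_L − Z_0)/(Z_L + Z_0) = (70 − j22)/(170 − j22)
|Γ| = 73.4/171 = 0.428
VSWR = (1 + |Γ|)/(1 − |Γ|) = 1.43/0.572

VSWR ≈ 2.5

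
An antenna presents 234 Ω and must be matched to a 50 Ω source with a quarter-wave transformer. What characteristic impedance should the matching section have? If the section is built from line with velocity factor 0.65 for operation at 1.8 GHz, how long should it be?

Z_qwt ≈ 108 Ω; length ≈ 2.71 cm

Z_qwt = √(Z_0·R_L) = √(50 × 234) = √11700
λ = 0.65·c/f = 0.108 m, so l = λ/4 = 0.0271 m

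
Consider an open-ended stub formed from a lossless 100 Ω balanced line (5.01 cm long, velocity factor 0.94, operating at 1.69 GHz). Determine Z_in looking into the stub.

Z_in ≈ +j32.7 Ω

λ = v/f = 0.94·c / 1.69 GHz = 0.167 m
βl = 2π·l/λ = 2π × 0.3 = 108°
tan(βl) = -3.06
For an open-ended stub, Z_in = −jZ_0·cot(βl) = −jZ_0/tan(βl)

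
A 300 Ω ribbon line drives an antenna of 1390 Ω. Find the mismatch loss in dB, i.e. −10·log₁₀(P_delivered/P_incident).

Γ = (1390 − 300)/(1390 + 300) = 0.645
|Γ|² = 0.416, so P_del/P_inc = 1 − |Γ|² = 0.584
ML = −10·log₁₀(1 − |Γ|²)

mismatch loss ≈ 2.34 dB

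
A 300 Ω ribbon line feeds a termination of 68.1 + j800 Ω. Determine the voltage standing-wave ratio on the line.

VSWR ≈ 35.9

Γ = (Z_L − Z_0)/(Z_L + Z_0) = (-231.9 + j800)/(368.1 + j800)
|Γ| = 833/881 = 0.946
VSWR = (1 + |Γ|)/(1 − |Γ|) = 1.95/0.0542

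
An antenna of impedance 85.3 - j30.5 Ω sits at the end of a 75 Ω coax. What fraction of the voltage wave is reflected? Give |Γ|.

|Γ| ≈ 0.197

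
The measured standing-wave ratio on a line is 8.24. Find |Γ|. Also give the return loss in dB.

|Γ| ≈ 0.784; return loss ≈ 2.12 dB

|Γ| = (S − 1)/(S + 1) = (8.24 − 1)/(8.24 + 1) = 7.24/9.24
RL = −20·log₁₀|Γ| = −20·log₁₀(0.784)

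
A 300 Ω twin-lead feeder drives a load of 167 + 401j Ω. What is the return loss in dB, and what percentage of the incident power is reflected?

RL ≈ 3.27 dB; 47.1% of incident power reflected

Γ = (-133 + j401)/(467 + j401), |Γ| = 0.686
RL = −20·log₁₀(0.686) = 3.27 dB
P_refl/P_inc = |Γ|² = 0.471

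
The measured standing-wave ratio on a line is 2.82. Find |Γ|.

|Γ| ≈ 0.476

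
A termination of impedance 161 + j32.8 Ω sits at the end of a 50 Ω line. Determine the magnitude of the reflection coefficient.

Γ = (Z_L − Z_0)/(Z_L + Z_0) = (111 + j32.8)/(211 + j32.8)
|Γ| = 116/214

|Γ| ≈ 0.542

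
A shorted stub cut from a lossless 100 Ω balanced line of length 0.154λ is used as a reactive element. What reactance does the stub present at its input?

βl = 2π × 0.154 = 55.4°
tan(βl) = 1.45
For a shorted stub, Z_in = jZ_0·tan(βl)

X_in ≈ 145 Ω (inductive)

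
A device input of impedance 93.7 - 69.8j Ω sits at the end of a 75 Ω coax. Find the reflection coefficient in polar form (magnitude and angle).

Γ = (Z_L − Z_0)/(Z_L + Z_0) = (18.7 − j69.8)/(168.7 − j69.8)
|Γ| = 72.3/183 = 0.396

Γ ≈ 0.396 ∠ -52.5°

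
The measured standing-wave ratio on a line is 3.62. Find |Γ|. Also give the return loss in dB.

|Γ| ≈ 0.567; return loss ≈ 4.93 dB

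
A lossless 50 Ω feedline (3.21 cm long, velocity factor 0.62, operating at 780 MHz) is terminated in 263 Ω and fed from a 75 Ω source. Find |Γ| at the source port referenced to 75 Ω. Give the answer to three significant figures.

|Γ| ≈ 0.714

λ = v/f = 0.62·c / 780 MHz = 0.238 m
βl = 2π·l/λ = 2π × 0.135 = 48.5°
tan(βl) = 1.13
Z_in = Z_0·(Z_L + jZ_0·tanβl)/(Z_0 + jZ_L·tanβl) = 16.5 − j41.5 Ω
Γ_s = (Z_in − Z_s)/(Z_in + Z_s) = (-58.5 − j41.5)/(91.5 − j41.5), |Γ_s| = 0.714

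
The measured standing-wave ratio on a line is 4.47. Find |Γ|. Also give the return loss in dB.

|Γ| ≈ 0.634; return loss ≈ 3.95 dB

|Γ| = (S − 1)/(S + 1) = (4.47 − 1)/(4.47 + 1) = 3.47/5.47
RL = −20·log₁₀|Γ| = −20·log₁₀(0.634)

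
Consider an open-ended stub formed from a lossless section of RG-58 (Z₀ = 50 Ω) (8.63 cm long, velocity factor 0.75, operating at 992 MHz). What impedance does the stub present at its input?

λ = v/f = 0.75·c / 992 MHz = 0.227 m
βl = 2π·l/λ = 2π × 0.38 = 137°
tan(βl) = -0.933
For an open-ended stub, Z_in = −jZ_0·cot(βl) = −jZ_0/tan(βl)

Z_in ≈ +j53.6 Ω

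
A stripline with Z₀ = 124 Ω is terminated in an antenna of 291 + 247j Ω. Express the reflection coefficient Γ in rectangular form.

Γ ≈ 0.559 + j0.263

Γ = (Z_L − Z_0)/(Z_L + Z_0) = (167 + j247)/(415 + j247)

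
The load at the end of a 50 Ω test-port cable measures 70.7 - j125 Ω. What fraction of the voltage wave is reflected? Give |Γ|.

Γ = (Z_L − Z_0)/(Z_L + Z_0) = (20.7 − j125)/(120.7 − j125)
|Γ| = 127/174

|Γ| ≈ 0.729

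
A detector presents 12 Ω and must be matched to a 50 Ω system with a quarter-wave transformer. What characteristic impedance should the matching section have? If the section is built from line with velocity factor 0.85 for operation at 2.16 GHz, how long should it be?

Z_qwt ≈ 24.5 Ω; length ≈ 2.95 cm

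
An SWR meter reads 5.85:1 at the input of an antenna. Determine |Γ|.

|Γ| = (S − 1)/(S + 1) = (5.85 − 1)/(5.85 + 1) = 4.85/6.85

|Γ| ≈ 0.708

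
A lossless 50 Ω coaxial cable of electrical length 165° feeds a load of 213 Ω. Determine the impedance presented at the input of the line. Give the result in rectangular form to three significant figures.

tan(βl) = tan(165°) = -0.268
Z_in = Z_0·(Z_L + jZ_0·tanβl)/(Z_0 + jZ_L·tanβl)
     = 50·(213 − j13.4)/(50 − j57.1)

Z_in ≈ 99.1 + j99.8 Ω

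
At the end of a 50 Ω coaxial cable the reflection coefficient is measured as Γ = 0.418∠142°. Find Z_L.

Z_L ≈ 22.5 + j14 Ω

Z_L = Z_0·(1 + Γ)/(1 − Γ) = 50·(0.671 + j0.257)/(1.33 − j0.257)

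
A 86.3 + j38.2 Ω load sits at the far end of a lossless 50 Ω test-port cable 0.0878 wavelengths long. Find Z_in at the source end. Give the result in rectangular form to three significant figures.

βl = 2π × 0.0878 = 31.6°
tan(βl) = tan(31.6°) = 0.615
Z_in = Z_0·(Z_L + jZ_0·tanβl)/(Z_0 + jZ_L·tanβl)
     = 50·(86.3 + j69)/(26.5 + j53.1)

Z_in ≈ 84.4 − j39.1 Ω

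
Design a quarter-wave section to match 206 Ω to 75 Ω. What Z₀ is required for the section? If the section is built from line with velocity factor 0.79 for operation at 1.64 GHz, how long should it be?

Z_qwt = √(Z_0·R_L) = √(75 × 206) = √15450
λ = 0.79·c/f = 0.145 m, so l = λ/4 = 0.0361 m

Z_qwt ≈ 124 Ω; length ≈ 3.61 cm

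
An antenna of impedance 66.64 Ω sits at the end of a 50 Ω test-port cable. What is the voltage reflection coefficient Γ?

Γ = 0.143

Γ = (Z_L − Z_0)/(Z_L + Z_0) = (66.64 − 50)/(66.64 + 50) = 16.64/116.6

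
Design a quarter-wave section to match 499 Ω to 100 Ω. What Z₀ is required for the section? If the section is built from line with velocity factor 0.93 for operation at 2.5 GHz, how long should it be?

Z_qwt ≈ 223 Ω; length ≈ 2.79 cm

Z_qwt = √(Z_0·R_L) = √(100 × 499) = √49900
λ = 0.93·c/f = 0.112 m, so l = λ/4 = 0.0279 m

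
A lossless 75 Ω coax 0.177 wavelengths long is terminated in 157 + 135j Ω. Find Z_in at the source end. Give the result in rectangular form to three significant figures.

βl = 2π × 0.177 = 63.7°
tan(βl) = tan(63.7°) = 2.03
Z_in = Z_0·(Z_L + jZ_0·tanβl)/(Z_0 + jZ_L·tanβl)
     = 75·(157 + j287)/(-198 + j318)

Z_in ≈ 32.1 − j57 Ω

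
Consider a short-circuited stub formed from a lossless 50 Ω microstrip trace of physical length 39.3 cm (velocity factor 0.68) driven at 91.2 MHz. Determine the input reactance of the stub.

X_in ≈ 99.2 Ω (inductive)

λ = v/f = 0.68·c / 91.2 MHz = 2.24 m
βl = 2π·l/λ = 2π × 0.176 = 63.2°
tan(βl) = 1.98
For a short-circuited stub, Z_in = jZ_0·tan(βl)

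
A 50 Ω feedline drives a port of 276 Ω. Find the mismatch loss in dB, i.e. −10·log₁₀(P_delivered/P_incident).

mismatch loss ≈ 2.84 dB

Γ = (276 − 50)/(276 + 50) = 0.693
|Γ|² = 0.481, so P_del/P_inc = 1 − |Γ|² = 0.519
ML = −10·log₁₀(1 − |Γ|²)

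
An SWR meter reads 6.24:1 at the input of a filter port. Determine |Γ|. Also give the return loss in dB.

|Γ| = (S − 1)/(S + 1) = (6.24 − 1)/(6.24 + 1) = 5.24/7.24
RL = −20·log₁₀|Γ| = −20·log₁₀(0.724)

|Γ| ≈ 0.724; return loss ≈ 2.81 dB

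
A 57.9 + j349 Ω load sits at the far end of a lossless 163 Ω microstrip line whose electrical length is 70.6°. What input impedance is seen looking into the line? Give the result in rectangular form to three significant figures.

Z_in ≈ 19.6 − j156 Ω

tan(βl) = tan(70.6°) = 2.84
Z_in = Z_0·(Z_L + jZ_0·tanβl)/(Z_0 + jZ_L·tanβl)
     = 163·(57.9 + j812)/(-828 + j164)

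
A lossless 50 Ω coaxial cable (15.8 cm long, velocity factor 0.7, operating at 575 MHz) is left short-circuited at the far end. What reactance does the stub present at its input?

λ = v/f = 0.7·c / 575 MHz = 0.365 m
βl = 2π·l/λ = 2π × 0.433 = 156°
tan(βl) = -0.451
For a short-circuited stub, Z_in = jZ_0·tan(βl)

X_in ≈ -22.5 Ω (capacitive)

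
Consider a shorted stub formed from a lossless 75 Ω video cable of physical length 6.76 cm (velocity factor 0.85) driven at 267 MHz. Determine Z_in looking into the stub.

Z_in ≈ +j35.7 Ω

λ = v/f = 0.85·c / 267 MHz = 0.955 m
βl = 2π·l/λ = 2π × 0.0708 = 25.5°
tan(βl) = 0.477
For a shorted stub, Z_in = jZ_0·tan(βl)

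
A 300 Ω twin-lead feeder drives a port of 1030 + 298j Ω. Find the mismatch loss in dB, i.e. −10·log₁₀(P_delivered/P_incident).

mismatch loss ≈ 1.77 dB

Γ = (730 + j298)/(1330 + j298), |Γ| = 0.579
|Γ|² = 0.335, so P_del/P_inc = 1 − |Γ|² = 0.665
ML = −10·log₁₀(1 − |Γ|²)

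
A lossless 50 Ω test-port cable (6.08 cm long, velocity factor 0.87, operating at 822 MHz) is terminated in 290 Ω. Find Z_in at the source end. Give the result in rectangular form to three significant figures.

Z_in ≈ 9.86 − j18.6 Ω

λ = v/f = 0.87·c / 822 MHz = 0.318 m
βl = 2π·l/λ = 2π × 0.191 = 68.9°
tan(βl) = tan(68.9°) = 2.6
Z_in = Z_0·(Z_L + jZ_0·tanβl)/(Z_0 + jZ_L·tanβl)
     = 50·(290 + j130)/(50 + j753)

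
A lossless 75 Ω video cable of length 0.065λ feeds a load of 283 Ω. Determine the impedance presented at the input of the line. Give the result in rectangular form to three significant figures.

Z_in ≈ 91.6 − j117 Ω

βl = 2π × 0.065 = 23.4°
tan(βl) = tan(23.4°) = 0.433
Z_in = Z_0·(Z_L + jZ_0·tanβl)/(Z_0 + jZ_L·tanβl)
     = 75·(283 + j32.5)/(75 + j122)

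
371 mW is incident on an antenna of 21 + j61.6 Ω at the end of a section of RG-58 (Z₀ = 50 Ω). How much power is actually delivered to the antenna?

P_delivered ≈ 176 mW

|Γ| = |(-29 + j61.6)/(71 + j61.6)| = 0.724
|Γ|² = 0.525
P_refl = |Γ|²·P_inc = 195 mW, P_del = (1 − |Γ|²)·P_inc = 176 mW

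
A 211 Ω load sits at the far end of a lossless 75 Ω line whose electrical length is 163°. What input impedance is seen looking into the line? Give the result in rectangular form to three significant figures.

Z_in ≈ 133 + j91.1 Ω

tan(βl) = tan(163°) = -0.306
Z_in = Z_0·(Z_L + jZ_0·tanβl)/(Z_0 + jZ_L·tanβl)
     = 75·(211 − j22.9)/(75 − j64.5)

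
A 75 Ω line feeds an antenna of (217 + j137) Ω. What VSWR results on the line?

Γ = (Z_L − Z_0)/(Z_L + Z_0) = (142 + j137)/(292 + j137)
|Γ| = 197/323 = 0.612
VSWR = (1 + |Γ|)/(1 − |Γ|) = 1.61/0.388

VSWR ≈ 4.15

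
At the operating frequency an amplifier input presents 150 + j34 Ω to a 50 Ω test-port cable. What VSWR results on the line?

Γ = (Z_L − Z_0)/(Z_L + Z_0) = (100 + j34)/(200 + j34)
|Γ| = 106/203 = 0.521
VSWR = (1 + |Γ|)/(1 − |Γ|) = 1.52/0.479

VSWR ≈ 3.17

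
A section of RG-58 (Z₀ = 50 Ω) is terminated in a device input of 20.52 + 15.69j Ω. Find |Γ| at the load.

Γ = (Z_L − Z_0)/(Z_L + Z_0) = (-29.48 + j15.69)/(70.52 + j15.69)
|Γ| = 33.4/72.2

|Γ| ≈ 0.462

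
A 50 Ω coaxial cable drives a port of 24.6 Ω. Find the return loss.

RL ≈ 9.36 dB

Γ = (24.6 − 50)/(24.6 + 50) = -0.34
RL = −20·log₁₀|Γ| = −20·log₁₀(0.34)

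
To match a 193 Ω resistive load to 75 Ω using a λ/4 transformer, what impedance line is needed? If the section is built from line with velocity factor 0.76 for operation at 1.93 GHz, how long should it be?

Z_qwt ≈ 120 Ω; length ≈ 2.95 cm

Z_qwt = √(Z_0·R_L) = √(75 × 193) = √14480
λ = 0.76·c/f = 0.118 m, so l = λ/4 = 0.0295 m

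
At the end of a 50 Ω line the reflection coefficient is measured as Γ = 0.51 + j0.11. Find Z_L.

Z_L ≈ 144 + j43.6 Ω

Z_L = Z_0·(1 + Γ)/(1 − Γ) = 50·(1.51 + j0.11)/(0.49 − j0.11)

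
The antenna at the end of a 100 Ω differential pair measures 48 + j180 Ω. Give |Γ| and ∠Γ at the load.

Γ = (Z_L − Z_0)/(Z_L + Z_0) = (-52 + j180)/(148 + j180)
|Γ| = 187/233 = 0.804

Γ ≈ 0.804 ∠ 55.5°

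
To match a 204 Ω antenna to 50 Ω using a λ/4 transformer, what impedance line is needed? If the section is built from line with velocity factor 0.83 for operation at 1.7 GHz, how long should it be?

Z_qwt = √(Z_0·R_L) = √(50 × 204) = √10200
λ = 0.83·c/f = 0.146 m, so l = λ/4 = 0.0366 m

Z_qwt ≈ 101 Ω; length ≈ 3.66 cm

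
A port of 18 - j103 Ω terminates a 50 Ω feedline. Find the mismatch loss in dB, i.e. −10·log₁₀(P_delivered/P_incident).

mismatch loss ≈ 6.26 dB

Γ = (-32 − j103)/(68 − j103), |Γ| = 0.874
|Γ|² = 0.764, so P_del/P_inc = 1 − |Γ|² = 0.236
ML = −10·log₁₀(1 − |Γ|²)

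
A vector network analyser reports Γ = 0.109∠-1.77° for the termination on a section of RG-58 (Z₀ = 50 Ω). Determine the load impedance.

Z_L = Z_0·(1 + Γ)/(1 − Γ) = 50·(1.11 − j0.00337)/(0.891 + j0.00337)

Z_L ≈ 62.2 − j0.424 Ω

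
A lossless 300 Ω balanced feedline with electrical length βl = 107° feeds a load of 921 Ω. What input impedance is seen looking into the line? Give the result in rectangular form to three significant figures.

tan(βl) = tan(107°) = -3.27
Z_in = Z_0·(Z_L + jZ_0·tanβl)/(Z_0 + jZ_L·tanβl)
     = 300·(921 − j981)/(300 − j3010)

Z_in ≈ 106 + j81.2 Ω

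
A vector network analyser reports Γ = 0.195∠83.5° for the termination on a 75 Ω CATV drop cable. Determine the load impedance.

Z_L ≈ 72.6 + j29.2 Ω

Z_L = Z_0·(1 + Γ)/(1 − Γ) = 75·(1.02 + j0.194)/(0.978 − j0.194)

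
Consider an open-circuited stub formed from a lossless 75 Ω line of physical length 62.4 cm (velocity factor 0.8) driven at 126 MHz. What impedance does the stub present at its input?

λ = v/f = 0.8·c / 126 MHz = 1.9 m
βl = 2π·l/λ = 2π × 0.328 = 118°
tan(βl) = -1.89
For an open-circuited stub, Z_in = −jZ_0·cot(βl) = −jZ_0/tan(βl)

Z_in ≈ +j39.8 Ω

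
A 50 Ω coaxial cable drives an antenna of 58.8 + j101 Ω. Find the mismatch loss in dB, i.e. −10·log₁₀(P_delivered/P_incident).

Γ = (8.8 + j101)/(108.8 + j101), |Γ| = 0.683
|Γ|² = 0.466, so P_del/P_inc = 1 − |Γ|² = 0.534
ML = −10·log₁₀(1 − |Γ|²)

mismatch loss ≈ 2.73 dB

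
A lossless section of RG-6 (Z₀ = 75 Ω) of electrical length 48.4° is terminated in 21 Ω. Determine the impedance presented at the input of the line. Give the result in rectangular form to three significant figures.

Z_in ≈ 43.3 + j70.8 Ω

tan(βl) = tan(48.4°) = 1.13
Z_in = Z_0·(Z_L + jZ_0·tanβl)/(Z_0 + jZ_L·tanβl)
     = 75·(21 + j84.5)/(75 + j23.7)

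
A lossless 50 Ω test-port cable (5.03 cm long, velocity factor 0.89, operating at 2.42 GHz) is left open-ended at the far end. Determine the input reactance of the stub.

λ = v/f = 0.89·c / 2.42 GHz = 0.11 m
βl = 2π·l/λ = 2π × 0.456 = 164°
tan(βl) = -0.284
For an open-ended stub, Z_in = −jZ_0·cot(βl) = −jZ_0/tan(βl)

X_in ≈ 176 Ω (inductive)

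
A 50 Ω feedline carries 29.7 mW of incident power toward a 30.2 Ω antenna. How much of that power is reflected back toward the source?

P_reflected ≈ 1.81 mW

Γ = (30.2 − 50)/(30.2 + 50) = -0.247
|Γ|² = 0.061
P_refl = |Γ|²·P_inc = 1.81 mW, P_del = (1 − |Γ|²)·P_inc = 27.9 mW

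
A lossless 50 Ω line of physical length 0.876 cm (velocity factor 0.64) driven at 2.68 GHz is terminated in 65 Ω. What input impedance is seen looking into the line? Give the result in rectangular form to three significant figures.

λ = v/f = 0.64·c / 2.68 GHz = 0.0716 m
βl = 2π·l/λ = 2π × 0.122 = 44°
tan(βl) = tan(44°) = 0.966
Z_in = Z_0·(Z_L + jZ_0·tanβl)/(Z_0 + jZ_L·tanβl)
     = 50·(65 + j48.3)/(50 + j62.8)

Z_in ≈ 48.8 − j12.9 Ω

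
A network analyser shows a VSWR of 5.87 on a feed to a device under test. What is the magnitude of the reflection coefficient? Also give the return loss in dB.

|Γ| ≈ 0.709; return loss ≈ 2.99 dB

|Γ| = (S − 1)/(S + 1) = (5.87 − 1)/(5.87 + 1) = 4.87/6.87
RL = −20·log₁₀|Γ| = −20·log₁₀(0.709)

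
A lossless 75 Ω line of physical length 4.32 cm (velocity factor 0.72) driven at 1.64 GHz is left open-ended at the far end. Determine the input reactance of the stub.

X_in ≈ 40 Ω (inductive)

λ = v/f = 0.72·c / 1.64 GHz = 0.132 m
βl = 2π·l/λ = 2π × 0.328 = 118°
tan(βl) = -1.87
For an open-ended stub, Z_in = −jZ_0·cot(βl) = −jZ_0/tan(βl)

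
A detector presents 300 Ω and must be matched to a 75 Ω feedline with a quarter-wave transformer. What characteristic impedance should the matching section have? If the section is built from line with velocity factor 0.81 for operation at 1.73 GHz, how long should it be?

Z_qwt = √(Z_0·R_L) = √(75 × 300) = √22500
λ = 0.81·c/f = 0.14 m, so l = λ/4 = 0.0351 m

Z_qwt ≈ 150 Ω; length ≈ 3.51 cm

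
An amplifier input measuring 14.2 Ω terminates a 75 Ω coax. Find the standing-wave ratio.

For a purely resistive load, VSWR = R_L/Z_0 or Z_0/R_L (whichever > 1) = 75/14.2

VSWR ≈ 5.28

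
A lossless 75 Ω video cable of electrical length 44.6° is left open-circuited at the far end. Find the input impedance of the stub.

Z_in ≈ −j76.1 Ω

tan(βl) = 0.986
For an open-circuited stub, Z_in = −jZ_0·cot(βl) = −jZ_0/tan(βl)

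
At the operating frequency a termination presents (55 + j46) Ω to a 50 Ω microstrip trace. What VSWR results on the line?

Γ = (Z_L − Z_0)/(Z_L + Z_0) = (5 + j46)/(105 + j46)
|Γ| = 46.3/115 = 0.404
VSWR = (1 + |Γ|)/(1 − |Γ|) = 1.4/0.596

VSWR ≈ 2.35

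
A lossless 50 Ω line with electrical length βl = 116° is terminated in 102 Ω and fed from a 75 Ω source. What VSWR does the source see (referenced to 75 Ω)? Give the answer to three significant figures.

VSWR ≈ 2.78

tan(βl) = -2.05
Z_in = Z_0·(Z_L + jZ_0·tanβl)/(Z_0 + jZ_L·tanβl) = 28.7 + j17.5 Ω
Γ_s = (Z_in − Z_s)/(Z_in + Z_s) = (-46.3 + j17.5)/(104 + j17.5), |Γ_s| = 0.471
VSWR = (1 + |Γ_s|)/(1 − |Γ_s|)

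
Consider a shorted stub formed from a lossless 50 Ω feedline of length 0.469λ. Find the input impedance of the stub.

Z_in ≈ −j9.86 Ω

βl = 2π × 0.469 = 169°
tan(βl) = -0.197
For a shorted stub, Z_in = jZ_0·tan(βl)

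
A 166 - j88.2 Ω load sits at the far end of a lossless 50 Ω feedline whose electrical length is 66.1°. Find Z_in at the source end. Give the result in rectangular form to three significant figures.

tan(βl) = tan(66.1°) = 2.26
Z_in = Z_0·(Z_L + jZ_0·tanβl)/(Z_0 + jZ_L·tanβl)
     = 50·(166 + j24.6)/(249 + j375)

Z_in ≈ 12.5 − j13.9 Ω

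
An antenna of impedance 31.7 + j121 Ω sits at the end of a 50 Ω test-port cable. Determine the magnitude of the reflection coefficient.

|Γ| ≈ 0.838

Γ = (Z_L − Z_0)/(Z_L + Z_0) = (-18.3 + j121)/(81.7 + j121)
|Γ| = 122/146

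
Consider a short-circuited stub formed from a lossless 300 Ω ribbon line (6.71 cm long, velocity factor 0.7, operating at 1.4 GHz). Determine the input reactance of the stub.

λ = v/f = 0.7·c / 1.4 GHz = 0.15 m
βl = 2π·l/λ = 2π × 0.447 = 161°
tan(βl) = -0.344
For a short-circuited stub, Z_in = jZ_0·tan(βl)

X_in ≈ -103 Ω (capacitive)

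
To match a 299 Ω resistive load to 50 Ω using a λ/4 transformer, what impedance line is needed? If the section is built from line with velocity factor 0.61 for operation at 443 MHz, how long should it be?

Z_qwt ≈ 122 Ω; length ≈ 10.3 cm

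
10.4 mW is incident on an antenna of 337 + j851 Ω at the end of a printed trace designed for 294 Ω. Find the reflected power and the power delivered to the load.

|Γ| = |(43 + j851)/(631 + j851)| = 0.804
|Γ|² = 0.647
P_refl = |Γ|²·P_inc = 6.73 mW, P_del = (1 − |Γ|²)·P_inc = 3.67 mW

P_reflected ≈ 6.73 mW; P_delivered ≈ 3.67 mW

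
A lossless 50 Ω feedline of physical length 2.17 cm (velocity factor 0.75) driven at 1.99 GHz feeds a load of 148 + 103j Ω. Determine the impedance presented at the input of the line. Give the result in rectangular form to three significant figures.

Z_in ≈ 14.6 − j27.4 Ω

λ = v/f = 0.75·c / 1.99 GHz = 0.113 m
βl = 2π·l/λ = 2π × 0.192 = 69.1°
tan(βl) = tan(69.1°) = 2.62
Z_in = Z_0·(Z_L + jZ_0·tanβl)/(Z_0 + jZ_L·tanβl)
     = 50·(148 + j234)/(-220 + j387)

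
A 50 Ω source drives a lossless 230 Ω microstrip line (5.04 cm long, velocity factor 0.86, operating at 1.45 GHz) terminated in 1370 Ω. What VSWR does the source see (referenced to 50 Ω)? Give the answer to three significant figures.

λ = v/f = 0.86·c / 1.45 GHz = 0.178 m
βl = 2π·l/λ = 2π × 0.283 = 102°
tan(βl) = -4.72
Z_in = Z_0·(Z_L + jZ_0·tanβl)/(Z_0 + jZ_L·tanβl) = 40.3 + j47.3 Ω
Γ_s = (Z_in − Z_s)/(Z_in + Z_s) = (-9.7 + j47.3)/(90.3 + j47.3), |Γ_s| = 0.474
VSWR = (1 + |Γ_s|)/(1 − |Γ_s|)

VSWR ≈ 2.8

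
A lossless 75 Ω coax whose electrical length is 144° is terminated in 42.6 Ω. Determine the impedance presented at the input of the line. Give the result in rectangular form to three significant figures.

tan(βl) = tan(144°) = -0.727
Z_in = Z_0·(Z_L + jZ_0·tanβl)/(Z_0 + jZ_L·tanβl)
     = 75·(42.6 − j54.5)/(75 − j31)

Z_in ≈ 55.6 − j31.5 Ω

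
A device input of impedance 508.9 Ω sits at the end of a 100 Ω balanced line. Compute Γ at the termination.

Γ = (Z_L − Z_0)/(Z_L + Z_0) = (508.9 − 100)/(508.9 + 100) = 408.9/608.9

Γ = 0.672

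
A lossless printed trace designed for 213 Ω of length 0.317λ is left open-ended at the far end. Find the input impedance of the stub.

Z_in ≈ +j95.4 Ω

βl = 2π × 0.317 = 114°
tan(βl) = -2.23
For an open-ended stub, Z_in = −jZ_0·cot(βl) = −jZ_0/tan(βl)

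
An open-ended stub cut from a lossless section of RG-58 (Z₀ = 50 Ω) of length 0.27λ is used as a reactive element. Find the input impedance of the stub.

βl = 2π × 0.27 = 97.2°
tan(βl) = -7.92
For an open-ended stub, Z_in = −jZ_0·cot(βl) = −jZ_0/tan(βl)

Z_in ≈ +j6.32 Ω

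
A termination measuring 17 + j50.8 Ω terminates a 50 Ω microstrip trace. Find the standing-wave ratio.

Γ = (Z_L − Z_0)/(Z_L + Z_0) = (-33 + j50.8)/(67 + j50.8)
|Γ| = 60.6/84.1 = 0.72
VSWR = (1 + |Γ|)/(1 − |Γ|) = 1.72/0.28

VSWR ≈ 6.15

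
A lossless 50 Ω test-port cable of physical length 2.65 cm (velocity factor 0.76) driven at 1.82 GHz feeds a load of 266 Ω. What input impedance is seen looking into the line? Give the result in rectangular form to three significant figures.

Z_in ≈ 9.95 − j11.9 Ω

λ = v/f = 0.76·c / 1.82 GHz = 0.125 m
βl = 2π·l/λ = 2π × 0.212 = 76.2°
tan(βl) = tan(76.2°) = 4.06
Z_in = Z_0·(Z_L + jZ_0·tanβl)/(Z_0 + jZ_L·tanβl)
     = 50·(266 + j203)/(50 + j1080)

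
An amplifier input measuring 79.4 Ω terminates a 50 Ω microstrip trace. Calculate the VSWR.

VSWR ≈ 1.59

For a purely resistive load, VSWR = R_L/Z_0 or Z_0/R_L (whichever > 1) = 79.4/50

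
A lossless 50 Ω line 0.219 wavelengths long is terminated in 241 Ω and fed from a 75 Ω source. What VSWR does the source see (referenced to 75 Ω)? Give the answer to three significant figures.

VSWR ≈ 7.08

βl = 2π × 0.219 = 78.8°
tan(βl) = 5.07
Z_in = Z_0·(Z_L + jZ_0·tanβl)/(Z_0 + jZ_L·tanβl) = 10.8 − j9.42 Ω
Γ_s = (Z_in − Z_s)/(Z_in + Z_s) = (-64.2 − j9.42)/(85.8 − j9.42), |Γ_s| = 0.753
VSWR = (1 + |Γ_s|)/(1 − |Γ_s|)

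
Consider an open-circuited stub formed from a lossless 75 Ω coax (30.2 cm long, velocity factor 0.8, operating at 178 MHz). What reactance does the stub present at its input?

X_in ≈ -12.4 Ω (capacitive)

λ = v/f = 0.8·c / 178 MHz = 1.35 m
βl = 2π·l/λ = 2π × 0.224 = 80.6°
tan(βl) = 6.06
For an open-circuited stub, Z_in = −jZ_0·cot(βl) = −jZ_0/tan(βl)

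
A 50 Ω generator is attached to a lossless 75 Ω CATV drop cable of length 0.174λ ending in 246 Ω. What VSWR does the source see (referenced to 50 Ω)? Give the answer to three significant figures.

βl = 2π × 0.174 = 62.6°
tan(βl) = 1.93
Z_in = Z_0·(Z_L + jZ_0·tanβl)/(Z_0 + jZ_L·tanβl) = 28.3 − j34.3 Ω
Γ_s = (Z_in − Z_s)/(Z_in + Z_s) = (-21.7 − j34.3)/(78.3 − j34.3), |Γ_s| = 0.475
VSWR = (1 + |Γ_s|)/(1 − |Γ_s|)

VSWR ≈ 2.81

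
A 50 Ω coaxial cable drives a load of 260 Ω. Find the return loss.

Γ = (260 − 50)/(260 + 50) = 0.677
RL = −20·log₁₀|Γ| = −20·log₁₀(0.677)

RL ≈ 3.38 dB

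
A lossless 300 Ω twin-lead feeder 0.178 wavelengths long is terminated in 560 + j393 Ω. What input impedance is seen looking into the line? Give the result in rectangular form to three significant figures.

βl = 2π × 0.178 = 64.1°
tan(βl) = tan(64.1°) = 2.06
Z_in = Z_0·(Z_L + jZ_0·tanβl)/(Z_0 + jZ_L·tanβl)
     = 300·(560 + j1010)/(-509 + j1150)

Z_in ≈ 166 − j219 Ω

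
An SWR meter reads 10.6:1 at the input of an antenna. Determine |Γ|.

|Γ| = (S − 1)/(S + 1) = (10.6 − 1)/(10.6 + 1) = 9.6/11.6

|Γ| ≈ 0.828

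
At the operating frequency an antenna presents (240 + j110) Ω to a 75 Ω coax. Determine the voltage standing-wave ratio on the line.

Γ = (Z_L − Z_0)/(Z_L + Z_0) = (165 + j110)/(315 + j110)
|Γ| = 198/334 = 0.594
VSWR = (1 + |Γ|)/(1 − |Γ|) = 1.59/0.406

VSWR ≈ 3.93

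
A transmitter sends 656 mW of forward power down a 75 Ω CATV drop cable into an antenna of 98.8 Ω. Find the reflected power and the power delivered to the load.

P_reflected ≈ 12.3 mW; P_delivered ≈ 644 mW

Γ = (98.8 − 75)/(98.8 + 75) = 0.137
|Γ|² = 0.0188
P_refl = |Γ|²·P_inc = 12.3 mW, P_del = (1 − |Γ|²)·P_inc = 644 mW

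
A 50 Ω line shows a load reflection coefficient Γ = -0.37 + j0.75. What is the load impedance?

Z_L = Z_0·(1 + Γ)/(1 − Γ) = 50·(0.63 + j0.75)/(1.37 − j0.75)

Z_L ≈ 6.16 + j30.7 Ω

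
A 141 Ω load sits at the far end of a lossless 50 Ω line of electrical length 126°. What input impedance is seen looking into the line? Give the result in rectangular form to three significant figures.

tan(βl) = tan(126°) = -1.38
Z_in = Z_0·(Z_L + jZ_0·tanβl)/(Z_0 + jZ_L·tanβl)
     = 50·(141 − j68.8)/(50 − j194)

Z_in ≈ 25.4 + j29.8 Ω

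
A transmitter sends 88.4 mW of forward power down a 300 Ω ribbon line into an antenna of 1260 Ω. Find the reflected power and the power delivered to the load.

P_reflected ≈ 33.5 mW; P_delivered ≈ 54.9 mW

Γ = (1260 − 300)/(1260 + 300) = 0.615
|Γ|² = 0.379
P_refl = |Γ|²·P_inc = 33.5 mW, P_del = (1 − |Γ|²)·P_inc = 54.9 mW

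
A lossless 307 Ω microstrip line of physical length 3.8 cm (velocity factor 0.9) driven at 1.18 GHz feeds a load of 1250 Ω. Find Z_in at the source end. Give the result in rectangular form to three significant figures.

λ = v/f = 0.9·c / 1.18 GHz = 0.229 m
βl = 2π·l/λ = 2π × 0.166 = 59.8°
tan(βl) = tan(59.8°) = 1.72
Z_in = Z_0·(Z_L + jZ_0·tanβl)/(Z_0 + jZ_L·tanβl)
     = 307·(1250 + j527)/(307 + j2150)

Z_in ≈ 98.9 − j165 Ω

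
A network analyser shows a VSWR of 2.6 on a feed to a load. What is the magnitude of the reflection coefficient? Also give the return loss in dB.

|Γ| ≈ 0.444; return loss ≈ 7.04 dB

|Γ| = (S − 1)/(S + 1) = (2.6 − 1)/(2.6 + 1) = 1.6/3.6
RL = −20·log₁₀|Γ| = −20·log₁₀(0.444)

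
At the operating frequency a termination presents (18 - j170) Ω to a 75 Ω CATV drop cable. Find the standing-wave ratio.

Γ = (Z_L − Z_0)/(Z_L + Z_0) = (-57 − j170)/(93 − j170)
|Γ| = 179/194 = 0.925
VSWR = (1 + |Γ|)/(1 − |Γ|) = 1.93/0.0747

VSWR ≈ 25.8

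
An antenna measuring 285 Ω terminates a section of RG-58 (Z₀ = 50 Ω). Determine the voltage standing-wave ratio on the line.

VSWR ≈ 5.7

Γ = (285 − 50)/(285 + 50) = 0.701
VSWR = (1 + 0.701)/(1 − 0.701)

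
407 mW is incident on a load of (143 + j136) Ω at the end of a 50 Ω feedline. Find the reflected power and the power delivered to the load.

P_reflected ≈ 198 mW; P_delivered ≈ 209 mW

|Γ| = |(93 + j136)/(193 + j136)| = 0.698
|Γ|² = 0.487
P_refl = |Γ|²·P_inc = 198 mW, P_del = (1 − |Γ|²)·P_inc = 209 mW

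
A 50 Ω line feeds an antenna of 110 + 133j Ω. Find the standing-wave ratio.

VSWR ≈ 5.7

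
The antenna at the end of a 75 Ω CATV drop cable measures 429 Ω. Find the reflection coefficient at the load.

Γ = 0.702

Γ = (Z_L − Z_0)/(Z_L + Z_0) = (429 − 75)/(429 + 75) = 354/504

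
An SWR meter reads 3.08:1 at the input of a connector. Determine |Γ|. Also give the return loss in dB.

|Γ| ≈ 0.51; return loss ≈ 5.85 dB

|Γ| = (S − 1)/(S + 1) = (3.08 − 1)/(3.08 + 1) = 2.08/4.08
RL = −20·log₁₀|Γ| = −20·log₁₀(0.51)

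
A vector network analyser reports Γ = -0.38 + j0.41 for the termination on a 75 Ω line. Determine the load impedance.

Z_L = Z_0·(1 + Γ)/(1 − Γ) = 75·(0.62 + j0.41)/(1.38 − j0.41)

Z_L ≈ 24.9 + j29.7 Ω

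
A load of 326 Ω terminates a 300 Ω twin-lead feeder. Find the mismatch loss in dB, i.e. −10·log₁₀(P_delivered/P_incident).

Γ = (326 − 300)/(326 + 300) = 0.0415
|Γ|² = 0.00173, so P_del/P_inc = 1 − |Γ|² = 0.998
ML = −10·log₁₀(1 − |Γ|²)

mismatch loss ≈ 0.0075 dB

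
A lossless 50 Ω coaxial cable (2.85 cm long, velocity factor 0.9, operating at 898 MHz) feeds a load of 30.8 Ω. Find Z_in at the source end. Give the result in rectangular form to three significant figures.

Z_in ≈ 38.3 + j17.9 Ω

λ = v/f = 0.9·c / 898 MHz = 0.301 m
βl = 2π·l/λ = 2π × 0.0948 = 34.1°
tan(βl) = tan(34.1°) = 0.678
Z_in = Z_0·(Z_L + jZ_0·tanβl)/(Z_0 + jZ_L·tanβl)
     = 50·(30.8 + j33.9)/(50 + j20.9)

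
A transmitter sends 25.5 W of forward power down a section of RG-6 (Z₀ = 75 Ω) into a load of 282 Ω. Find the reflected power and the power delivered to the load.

P_reflected ≈ 8.57 W; P_delivered ≈ 16.9 W

Γ = (282 − 75)/(282 + 75) = 0.58
|Γ|² = 0.336
P_refl = |Γ|²·P_inc = 8.57 W, P_del = (1 − |Γ|²)·P_inc = 16.9 W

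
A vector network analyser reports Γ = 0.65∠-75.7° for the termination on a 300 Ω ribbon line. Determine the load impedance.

Z_L ≈ 157 − j343 Ω

Z_L = Z_0·(1 + Γ)/(1 − Γ) = 300·(1.16 − j0.63)/(0.839 + j0.63)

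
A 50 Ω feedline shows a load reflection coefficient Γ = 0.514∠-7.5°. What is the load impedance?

Z_L = Z_0·(1 + Γ)/(1 − Γ) = 50·(1.51 − j0.0671)/(0.49 + j0.0671)

Z_L ≈ 150 − j27.4 Ω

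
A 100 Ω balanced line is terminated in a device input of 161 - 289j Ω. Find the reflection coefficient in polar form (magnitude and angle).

Γ ≈ 0.758 ∠ -30.2°

Γ = (Z_L − Z_0)/(Z_L + Z_0) = (61 − j289)/(261 − j289)
|Γ| = 295/389 = 0.758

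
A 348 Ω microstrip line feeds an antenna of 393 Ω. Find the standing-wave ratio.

VSWR ≈ 1.13

Γ = (393 − 348)/(393 + 348) = 0.0607
VSWR = (1 + 0.0607)/(1 − 0.0607)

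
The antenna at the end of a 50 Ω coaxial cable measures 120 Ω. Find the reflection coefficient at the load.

Γ = (Z_L − Z_0)/(Z_L + Z_0) = (120 − 50)/(120 + 50) = 70/170

Γ = 0.412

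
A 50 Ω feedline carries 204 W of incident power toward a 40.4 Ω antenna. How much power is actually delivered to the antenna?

P_delivered ≈ 202 W

Γ = (40.4 − 50)/(40.4 + 50) = -0.106
|Γ|² = 0.0113
P_refl = |Γ|²·P_inc = 2.3 W, P_del = (1 − |Γ|²)·P_inc = 202 W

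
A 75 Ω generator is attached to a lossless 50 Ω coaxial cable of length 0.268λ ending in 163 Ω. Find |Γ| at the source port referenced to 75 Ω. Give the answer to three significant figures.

βl = 2π × 0.268 = 96.5°
tan(βl) = -8.8
Z_in = Z_0·(Z_L + jZ_0·tanβl)/(Z_0 + jZ_L·tanβl) = 15.5 + j5.14 Ω
Γ_s = (Z_in − Z_s)/(Z_in + Z_s) = (-59.5 + j5.14)/(90.5 + j5.14), |Γ_s| = 0.659

|Γ| ≈ 0.659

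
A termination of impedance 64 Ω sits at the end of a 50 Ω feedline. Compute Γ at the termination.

Γ = 0.123

Γ = (Z_L − Z_0)/(Z_L + Z_0) = (64 − 50)/(64 + 50) = 14/114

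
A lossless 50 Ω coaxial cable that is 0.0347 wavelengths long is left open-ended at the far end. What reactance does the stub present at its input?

βl = 2π × 0.0347 = 12.5°
tan(βl) = 0.222
For an open-ended stub, Z_in = −jZ_0·cot(βl) = −jZ_0/tan(βl)

X_in ≈ -226 Ω (capacitive)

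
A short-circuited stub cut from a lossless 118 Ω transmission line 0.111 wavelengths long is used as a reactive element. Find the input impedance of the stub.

βl = 2π × 0.111 = 40°
tan(βl) = 0.838
For a short-circuited stub, Z_in = jZ_0·tan(βl)

Z_in ≈ +j98.9 Ω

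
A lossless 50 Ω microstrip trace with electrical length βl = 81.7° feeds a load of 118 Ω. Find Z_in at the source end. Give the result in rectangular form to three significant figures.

tan(βl) = tan(81.7°) = 6.85
Z_in = Z_0·(Z_L + jZ_0·tanβl)/(Z_0 + jZ_L·tanβl)
     = 50·(118 + j343)/(50 + j809)

Z_in ≈ 21.6 − j5.96 Ω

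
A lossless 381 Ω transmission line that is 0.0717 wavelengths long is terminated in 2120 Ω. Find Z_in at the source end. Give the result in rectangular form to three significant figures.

Z_in ≈ 317 − j670 Ω

βl = 2π × 0.0717 = 25.8°
tan(βl) = tan(25.8°) = 0.484
Z_in = Z_0·(Z_L + jZ_0·tanβl)/(Z_0 + jZ_L·tanβl)
     = 381·(2120 + j184)/(381 + j1030)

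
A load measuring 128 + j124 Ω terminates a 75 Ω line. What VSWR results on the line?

VSWR ≈ 3.62

Γ = (Z_L − Z_0)/(Z_L + Z_0) = (53 + j124)/(203 + j124)
|Γ| = 135/238 = 0.567
VSWR = (1 + |Γ|)/(1 − |Γ|) = 1.57/0.433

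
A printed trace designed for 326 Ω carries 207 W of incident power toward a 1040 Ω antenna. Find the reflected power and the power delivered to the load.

P_reflected ≈ 56.6 W; P_delivered ≈ 150 W

Γ = (1040 − 326)/(1040 + 326) = 0.523
|Γ|² = 0.273
P_refl = |Γ|²·P_inc = 56.6 W, P_del = (1 − |Γ|²)·P_inc = 150 W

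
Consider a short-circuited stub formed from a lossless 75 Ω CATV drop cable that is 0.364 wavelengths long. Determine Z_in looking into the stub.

Z_in ≈ −j86.2 Ω

βl = 2π × 0.364 = 131°
tan(βl) = -1.15
For a short-circuited stub, Z_in = jZ_0·tan(βl)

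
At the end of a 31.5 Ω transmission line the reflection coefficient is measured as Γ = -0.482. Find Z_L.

Z_L ≈ 11 Ω

Z_L = Z_0·(1 + Γ)/(1 − Γ) = 31.5·(0.518)/(1.48)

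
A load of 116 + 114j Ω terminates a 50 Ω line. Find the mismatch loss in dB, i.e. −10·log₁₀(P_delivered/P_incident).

Γ = (66 + j114)/(166 + j114), |Γ| = 0.654
|Γ|² = 0.428, so P_del/P_inc = 1 − |Γ|² = 0.572
ML = −10·log₁₀(1 − |Γ|²)

mismatch loss ≈ 2.43 dB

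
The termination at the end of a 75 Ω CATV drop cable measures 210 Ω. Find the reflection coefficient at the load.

Γ = (Z_L − Z_0)/(Z_L + Z_0) = (210 − 75)/(210 + 75) = 135/285

Γ = 0.474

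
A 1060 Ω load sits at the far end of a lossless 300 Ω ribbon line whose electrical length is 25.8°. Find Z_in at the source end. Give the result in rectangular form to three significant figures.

tan(βl) = tan(25.8°) = 0.483
Z_in = Z_0·(Z_L + jZ_0·tanβl)/(Z_0 + jZ_L·tanβl)
     = 300·(1060 + j145)/(300 + j512)

Z_in ≈ 334 − j425 Ω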